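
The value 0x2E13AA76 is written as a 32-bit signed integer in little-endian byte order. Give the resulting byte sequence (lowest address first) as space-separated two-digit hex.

76 AA 13 2E

Split into bytes (most-significant first): 2E 13 AA 76.
In little-endian order the low byte comes first in memory.
So at ascending addresses the bytes are 76 AA 13 2E.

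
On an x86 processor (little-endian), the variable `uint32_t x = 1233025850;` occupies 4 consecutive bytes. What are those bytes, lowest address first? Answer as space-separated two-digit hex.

3A 7B 7E 49

1233025850 in hexadecimal, padded to 32 bits, is 0x497E7B3A.
Split into bytes (most-significant first): 49 7E 7B 3A.
Little-endian: lowest address holds the least-significant byte.
So at ascending addresses the bytes are 3A 7B 7E 49.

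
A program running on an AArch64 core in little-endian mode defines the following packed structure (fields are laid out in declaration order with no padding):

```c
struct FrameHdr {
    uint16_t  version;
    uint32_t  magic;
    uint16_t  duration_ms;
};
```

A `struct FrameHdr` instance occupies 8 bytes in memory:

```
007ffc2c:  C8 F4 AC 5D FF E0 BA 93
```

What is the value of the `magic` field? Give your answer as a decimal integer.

`magic` follows `version` (2 bytes), so it starts at byte offset 2 and occupies 4 bytes.
Bytes at offsets 2..5: AC 5D FF E0.
Little-endian: lowest address holds the least-significant byte.
Reassemble most-significant byte first: E0 FF 5D AC → 0xE0FF5DAC.
0xE0FF5DAC = 3774832044.

3774832044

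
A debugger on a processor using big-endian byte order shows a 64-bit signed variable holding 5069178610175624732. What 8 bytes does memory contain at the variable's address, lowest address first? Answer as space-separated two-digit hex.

46 59 57 16 9A 86 C6 1C

5069178610175624732 in hexadecimal, padded to 64 bits, is 0x465957169A86C61C.
Split into bytes (most-significant first): 46 59 57 16 9A 86 C6 1C.
Big-endian stores the most-significant byte at the lowest address.
So the memory order matches the most-significant-first order: 46 59 57 16 9A 86 C6 1C.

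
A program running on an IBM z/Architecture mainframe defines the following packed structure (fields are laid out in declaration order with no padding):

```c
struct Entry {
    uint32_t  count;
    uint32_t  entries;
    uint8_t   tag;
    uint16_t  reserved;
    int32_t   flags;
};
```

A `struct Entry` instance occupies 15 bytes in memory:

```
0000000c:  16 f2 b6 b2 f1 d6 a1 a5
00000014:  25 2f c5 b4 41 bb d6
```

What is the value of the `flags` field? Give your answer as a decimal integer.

`flags` follows `count` (4 B), `entries` (4 B), `tag` (1 B), `reserved` (2 B), so it starts at offset 4 + 4 + 1 + 2 = 11 and occupies 4 bytes.
Bytes at offsets 11..14: B4 41 BB D6.
In big-endian order the high byte comes first in memory.
The bytes are already most-significant first: 0xB441BBD6.
Top bit is set, so as a signed 32-bit value this is 0xB441BBD6 − 2^32 = -1270760490.

-1270760490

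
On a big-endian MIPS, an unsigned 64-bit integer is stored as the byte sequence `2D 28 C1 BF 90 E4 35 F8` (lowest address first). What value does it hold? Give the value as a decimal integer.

Big-endian: lowest address holds the most-significant byte.
The bytes are already most-significant first: 0x2D28C1BF90E435F8.
0x2D28C1BF90E435F8 = 3254063759288972792.

3254063759288972792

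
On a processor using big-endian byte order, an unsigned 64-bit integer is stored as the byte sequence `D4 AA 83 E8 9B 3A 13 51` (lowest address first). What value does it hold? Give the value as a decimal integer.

15324205717141459793

In big-endian order the high byte comes first in memory.
The bytes are already most-significant first: 0xD4AA83E89B3A1351.
0xD4AA83E89B3A1351 = 15324205717141459793.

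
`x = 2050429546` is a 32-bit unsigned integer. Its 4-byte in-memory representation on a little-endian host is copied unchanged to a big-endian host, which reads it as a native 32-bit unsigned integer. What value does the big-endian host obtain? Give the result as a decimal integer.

2050429546 in 32-bit hexadecimal is 0x7A37126A.
Stored little-endian, the bytes at ascending addresses are 6A 12 37 7A.
Read back as big-endian, the last byte is least significant, giving 0x6A12377A.
0x6A12377A = 1779578746.

1779578746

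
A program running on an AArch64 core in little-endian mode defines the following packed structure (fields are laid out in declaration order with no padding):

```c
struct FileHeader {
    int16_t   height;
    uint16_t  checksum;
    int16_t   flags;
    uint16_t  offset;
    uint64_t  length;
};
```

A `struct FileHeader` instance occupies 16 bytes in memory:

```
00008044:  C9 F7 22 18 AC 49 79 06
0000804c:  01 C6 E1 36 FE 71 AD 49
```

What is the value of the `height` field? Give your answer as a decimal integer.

`height` is the first field, at byte offset 0, occupying 2 bytes.
Bytes at offsets 0..1: C9 F7.
Little-endian stores the least-significant byte at the lowest address.
Reassemble most-significant byte first: F7 C9 → 0xF7C9.
Top bit is set, so as a signed 16-bit value this is 0xF7C9 − 2^16 = -2103.

-2103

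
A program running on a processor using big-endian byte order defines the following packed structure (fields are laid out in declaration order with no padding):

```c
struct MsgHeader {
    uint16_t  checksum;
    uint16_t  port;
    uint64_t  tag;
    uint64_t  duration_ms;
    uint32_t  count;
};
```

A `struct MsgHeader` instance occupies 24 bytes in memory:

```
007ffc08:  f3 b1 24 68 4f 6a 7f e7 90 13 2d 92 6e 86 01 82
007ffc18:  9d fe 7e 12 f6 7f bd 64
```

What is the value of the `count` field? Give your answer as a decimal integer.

4135566692

`count` follows `checksum` (2 B), `port` (2 B), `tag` (8 B), `duration_ms` (8 B), so it starts at offset 2 + 2 + 8 + 8 = 20 and occupies 4 bytes.
Bytes at offsets 20..23: F6 7F BD 64.
In big-endian order the high byte comes first in memory.
The bytes are already most-significant first: 0xF67FBD64.
0xF67FBD64 = 4135566692.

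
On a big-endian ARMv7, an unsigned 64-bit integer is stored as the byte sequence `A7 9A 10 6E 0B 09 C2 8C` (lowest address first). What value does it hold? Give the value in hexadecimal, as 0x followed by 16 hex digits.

Big-endian stores the most-significant byte at the lowest address.
The bytes are already most-significant first: 0xA79A106E0B09C28C.

0xA79A106E0B09C28C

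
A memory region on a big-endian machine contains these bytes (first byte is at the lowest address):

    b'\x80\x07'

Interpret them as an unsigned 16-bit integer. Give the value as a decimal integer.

32775

In big-endian order the high byte comes first in memory.
The bytes are already most-significant first: 0x8007.
0x8007 = 32775.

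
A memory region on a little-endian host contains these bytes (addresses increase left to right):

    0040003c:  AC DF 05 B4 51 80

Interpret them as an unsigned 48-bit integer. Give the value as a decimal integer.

Little-endian: lowest address holds the least-significant byte.
Reassemble most-significant byte first: 80 51 B4 05 DF AC → 0x8051B405DFAC.
0x8051B405DFAC = 141088400990124.

141088400990124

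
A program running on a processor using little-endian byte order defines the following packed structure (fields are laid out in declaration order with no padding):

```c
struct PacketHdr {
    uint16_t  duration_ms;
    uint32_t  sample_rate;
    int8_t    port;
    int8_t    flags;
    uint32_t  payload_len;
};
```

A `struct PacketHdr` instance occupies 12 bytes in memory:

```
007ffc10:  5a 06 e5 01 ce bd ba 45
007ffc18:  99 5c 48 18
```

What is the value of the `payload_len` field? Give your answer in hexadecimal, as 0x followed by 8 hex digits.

`payload_len` follows `duration_ms` (2 B), `sample_rate` (4 B), `port` (1 B), `flags` (1 B), so it starts at offset 2 + 4 + 1 + 1 = 8 and occupies 4 bytes.
Bytes at offsets 8..11: 99 5C 48 18.
In little-endian order the low byte comes first in memory.
Reassemble most-significant byte first: 18 48 5C 99 → 0x18485C99.

0x18485C99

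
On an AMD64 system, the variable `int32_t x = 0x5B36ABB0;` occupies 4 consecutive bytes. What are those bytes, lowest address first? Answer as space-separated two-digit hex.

Split into bytes (most-significant first): 5B 36 AB B0.
In little-endian order the low byte comes first in memory.
So at ascending addresses the bytes are B0 AB 36 5B.

B0 AB 36 5B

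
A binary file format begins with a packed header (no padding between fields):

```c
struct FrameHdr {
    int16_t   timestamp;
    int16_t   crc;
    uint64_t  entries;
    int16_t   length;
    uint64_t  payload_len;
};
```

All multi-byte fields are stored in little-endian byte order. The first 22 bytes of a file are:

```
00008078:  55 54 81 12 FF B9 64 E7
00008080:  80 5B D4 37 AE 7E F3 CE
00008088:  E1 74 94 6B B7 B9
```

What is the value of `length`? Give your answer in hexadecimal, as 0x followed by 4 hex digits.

0x7EAE

`length` follows `timestamp` (2 B), `crc` (2 B), `entries` (8 B), so it starts at offset 2 + 2 + 8 = 12 and occupies 2 bytes.
Bytes at offsets 12..13: AE 7E.
Little-endian: lowest address holds the least-significant byte.
Reassemble most-significant byte first: 7E AE → 0x7EAE.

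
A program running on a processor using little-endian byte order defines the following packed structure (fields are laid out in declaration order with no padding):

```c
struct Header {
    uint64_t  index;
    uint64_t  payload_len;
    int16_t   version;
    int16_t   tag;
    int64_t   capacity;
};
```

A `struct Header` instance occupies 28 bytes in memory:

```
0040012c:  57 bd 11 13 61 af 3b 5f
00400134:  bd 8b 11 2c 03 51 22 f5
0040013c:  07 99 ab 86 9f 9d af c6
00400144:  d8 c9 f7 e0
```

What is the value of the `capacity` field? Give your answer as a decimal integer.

-2236096757082645089

`capacity` follows `index` (8 B), `payload_len` (8 B), `version` (2 B), `tag` (2 B), so it starts at offset 8 + 8 + 2 + 2 = 20 and occupies 8 bytes.
Bytes at offsets 20..27: 9F 9D AF C6 D8 C9 F7 E0.
In little-endian order the low byte comes first in memory.
Reassemble most-significant byte first: E0 F7 C9 D8 C6 AF 9D 9F → 0xE0F7C9D8C6AF9D9F.
Top bit is set, so as a signed 64-bit value this is 0xE0F7C9D8C6AF9D9F − 2^64 = -2236096757082645089.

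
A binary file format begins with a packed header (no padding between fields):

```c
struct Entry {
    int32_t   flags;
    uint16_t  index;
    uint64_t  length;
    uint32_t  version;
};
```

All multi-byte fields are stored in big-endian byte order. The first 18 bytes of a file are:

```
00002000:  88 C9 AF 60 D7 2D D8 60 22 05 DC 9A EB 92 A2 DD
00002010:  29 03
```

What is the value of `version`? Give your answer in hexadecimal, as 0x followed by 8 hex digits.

`version` follows `flags` (4 B), `index` (2 B), `length` (8 B), so it starts at offset 4 + 2 + 8 = 14 and occupies 4 bytes.
Bytes at offsets 14..17: A2 DD 29 03.
Big-endian stores the most-significant byte at the lowest address.
The bytes are already most-significant first: 0xA2DD2903.

0xA2DD2903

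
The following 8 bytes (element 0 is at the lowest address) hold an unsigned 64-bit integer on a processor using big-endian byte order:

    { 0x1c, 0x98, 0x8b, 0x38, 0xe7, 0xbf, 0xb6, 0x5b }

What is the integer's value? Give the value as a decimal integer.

2060549906044532315

Big-endian: lowest address holds the most-significant byte.
The bytes are already most-significant first: 0x1C988B38E7BFB65B.
0x1C988B38E7BFB65B = 2060549906044532315.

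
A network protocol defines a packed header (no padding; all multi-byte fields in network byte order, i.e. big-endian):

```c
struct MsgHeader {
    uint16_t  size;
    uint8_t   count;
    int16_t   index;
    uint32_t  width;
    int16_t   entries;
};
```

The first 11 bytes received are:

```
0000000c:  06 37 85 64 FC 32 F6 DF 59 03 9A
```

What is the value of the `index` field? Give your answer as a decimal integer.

25852

`index` follows `size` (2 B), `count` (1 B), so it starts at offset 2 + 1 = 3 and occupies 2 bytes.
Bytes at offsets 3..4: 64 FC.
Big-endian stores the most-significant byte at the lowest address.
The bytes are already most-significant first: 0x64FC.
0x64FC = 25852.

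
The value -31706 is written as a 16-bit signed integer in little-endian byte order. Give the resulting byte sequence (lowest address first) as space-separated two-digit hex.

Two's complement of -31706 in 16 bits: 31706 = 0x7BDA; invert → 0x8425; add 1 → 0x8426.
Split into bytes (most-significant first): 84 26.
Little-endian: lowest address holds the least-significant byte.
So at ascending addresses the bytes are 26 84.

26 84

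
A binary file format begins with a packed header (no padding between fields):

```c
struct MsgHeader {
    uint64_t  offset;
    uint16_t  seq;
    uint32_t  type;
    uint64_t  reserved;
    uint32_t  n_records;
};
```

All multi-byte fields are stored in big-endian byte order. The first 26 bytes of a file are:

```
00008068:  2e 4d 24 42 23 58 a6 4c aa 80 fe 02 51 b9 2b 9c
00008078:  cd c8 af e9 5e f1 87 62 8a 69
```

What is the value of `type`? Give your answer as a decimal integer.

4261564857

`type` follows `offset` (8 B), `seq` (2 B), so it starts at offset 8 + 2 = 10 and occupies 4 bytes.
Bytes at offsets 10..13: FE 02 51 B9.
In big-endian order the high byte comes first in memory.
The bytes are already most-significant first: 0xFE0251B9.
0xFE0251B9 = 4261564857.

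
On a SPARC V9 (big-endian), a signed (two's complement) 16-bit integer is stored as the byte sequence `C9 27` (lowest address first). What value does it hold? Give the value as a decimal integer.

-14041

Big-endian stores the most-significant byte at the lowest address.
The bytes are already most-significant first: 0xC927.
Top bit is set, so as a signed 16-bit value this is 0xC927 − 2^16 = -14041.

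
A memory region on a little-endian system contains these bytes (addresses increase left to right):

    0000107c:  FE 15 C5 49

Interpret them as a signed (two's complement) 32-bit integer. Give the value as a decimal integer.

1237652990

Little-endian: lowest address holds the least-significant byte.
Reassemble most-significant byte first: 49 C5 15 FE → 0x49C515FE.
0x49C515FE = 1237652990.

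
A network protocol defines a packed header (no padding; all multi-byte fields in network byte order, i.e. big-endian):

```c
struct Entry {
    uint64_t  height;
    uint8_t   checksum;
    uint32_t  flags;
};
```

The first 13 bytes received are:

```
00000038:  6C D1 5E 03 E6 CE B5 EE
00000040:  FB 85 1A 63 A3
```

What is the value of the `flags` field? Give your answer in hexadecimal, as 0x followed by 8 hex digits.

`flags` follows `height` (8 B), `checksum` (1 B), so it starts at offset 8 + 1 = 9 and occupies 4 bytes.
Bytes at offsets 9..12: 85 1A 63 A3.
Big-endian stores the most-significant byte at the lowest address.
The bytes are already most-significant first: 0x851A63A3.

0x851A63A3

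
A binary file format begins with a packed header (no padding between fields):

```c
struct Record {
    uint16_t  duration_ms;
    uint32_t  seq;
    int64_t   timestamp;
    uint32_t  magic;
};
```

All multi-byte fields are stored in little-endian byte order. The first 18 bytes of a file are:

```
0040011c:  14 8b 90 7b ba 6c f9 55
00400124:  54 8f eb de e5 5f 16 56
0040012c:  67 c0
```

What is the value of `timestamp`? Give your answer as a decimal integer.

`timestamp` follows `duration_ms` (2 B), `seq` (4 B), so it starts at offset 2 + 4 = 6 and occupies 8 bytes.
Bytes at offsets 6..13: F9 55 54 8F EB DE E5 5F.
Little-endian stores the least-significant byte at the lowest address.
Reassemble most-significant byte first: 5F E5 DE EB 8F 54 55 F9 → 0x5FE5DEEB8F5455F9.
0x5FE5DEEB8F5455F9 = 6910174306573243897.

6910174306573243897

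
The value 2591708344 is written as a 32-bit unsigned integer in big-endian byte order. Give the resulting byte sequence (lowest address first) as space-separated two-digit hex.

9A 7A 54 B8

2591708344 in hexadecimal, padded to 32 bits, is 0x9A7A54B8.
Split into bytes (most-significant first): 9A 7A 54 B8.
Big-endian: lowest address holds the most-significant byte.
So the memory order matches the most-significant-first order: 9A 7A 54 B8.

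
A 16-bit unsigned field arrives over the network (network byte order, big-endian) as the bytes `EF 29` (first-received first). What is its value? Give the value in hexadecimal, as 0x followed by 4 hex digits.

Big-endian: lowest address holds the most-significant byte.
The bytes are already most-significant first: 0xEF29.

0xEF29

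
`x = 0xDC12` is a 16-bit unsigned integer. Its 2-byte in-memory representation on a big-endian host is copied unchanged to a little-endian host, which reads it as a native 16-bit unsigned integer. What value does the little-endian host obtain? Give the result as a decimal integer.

4828

Stored big-endian, the bytes at ascending addresses are DC 12.
Read back as little-endian, the first byte is least significant, giving 0x12DC.
0x12DC = 4828.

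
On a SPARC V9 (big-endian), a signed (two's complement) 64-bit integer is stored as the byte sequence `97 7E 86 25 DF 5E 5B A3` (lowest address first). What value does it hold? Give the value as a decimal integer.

In big-endian order the high byte comes first in memory.
The bytes are already most-significant first: 0x977E8625DF5E5BA3.
Top bit is set, so as a signed 64-bit value this is 0x977E8625DF5E5BA3 − 2^64 = -7530434029697475677.

-7530434029697475677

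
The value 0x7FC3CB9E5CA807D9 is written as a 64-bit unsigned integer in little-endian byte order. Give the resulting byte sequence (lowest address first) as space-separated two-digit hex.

D9 07 A8 5C 9E CB C3 7F

Split into bytes (most-significant first): 7F C3 CB 9E 5C A8 07 D9.
Little-endian stores the least-significant byte at the lowest address.
So at ascending addresses the bytes are D9 07 A8 5C 9E CB C3 7F.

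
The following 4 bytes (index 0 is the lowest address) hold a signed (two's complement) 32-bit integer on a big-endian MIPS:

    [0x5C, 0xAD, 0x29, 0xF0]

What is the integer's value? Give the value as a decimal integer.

1554852336

In big-endian order the high byte comes first in memory.
The bytes are already most-significant first: 0x5CAD29F0.
0x5CAD29F0 = 1554852336.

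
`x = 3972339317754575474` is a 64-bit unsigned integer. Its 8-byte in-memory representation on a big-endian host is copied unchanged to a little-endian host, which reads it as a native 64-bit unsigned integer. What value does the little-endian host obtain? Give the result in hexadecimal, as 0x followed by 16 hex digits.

0x723A142A90952037

3972339317754575474 in 64-bit hexadecimal is 0x372095902A143A72.
Stored big-endian, the bytes at ascending addresses are 37 20 95 90 2A 14 3A 72.
Read back as little-endian, the first byte is least significant, giving 0x723A142A90952037.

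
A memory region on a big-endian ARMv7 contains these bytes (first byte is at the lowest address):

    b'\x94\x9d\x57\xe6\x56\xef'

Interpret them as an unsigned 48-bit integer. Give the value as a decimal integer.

163403505489647

Big-endian: lowest address holds the most-significant byte.
The bytes are already most-significant first: 0x949D57E656EF.
0x949D57E656EF = 163403505489647.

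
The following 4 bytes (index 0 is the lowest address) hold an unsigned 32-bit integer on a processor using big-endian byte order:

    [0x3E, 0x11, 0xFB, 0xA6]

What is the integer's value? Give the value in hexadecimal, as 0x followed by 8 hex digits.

0x3E11FBA6

Big-endian stores the most-significant byte at the lowest address.
The bytes are already most-significant first: 0x3E11FBA6.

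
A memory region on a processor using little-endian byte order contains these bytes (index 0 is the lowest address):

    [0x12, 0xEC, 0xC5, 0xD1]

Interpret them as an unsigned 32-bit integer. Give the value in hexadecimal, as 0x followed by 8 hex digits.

Little-endian stores the least-significant byte at the lowest address.
Reassemble most-significant byte first: D1 C5 EC 12 → 0xD1C5EC12.

0xD1C5EC12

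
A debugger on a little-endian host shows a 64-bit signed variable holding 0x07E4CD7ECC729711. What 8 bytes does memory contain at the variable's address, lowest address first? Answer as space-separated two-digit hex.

11 97 72 CC 7E CD E4 07

Split into bytes (most-significant first): 07 E4 CD 7E CC 72 97 11.
Little-endian stores the least-significant byte at the lowest address.
So at ascending addresses the bytes are 11 97 72 CC 7E CD E4 07.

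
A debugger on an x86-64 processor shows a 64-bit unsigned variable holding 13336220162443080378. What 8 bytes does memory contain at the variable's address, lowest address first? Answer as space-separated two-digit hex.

BA 72 D2 54 94 C5 13 B9

13336220162443080378 in hexadecimal, padded to 64 bits, is 0xB913C59454D272BA.
Split into bytes (most-significant first): B9 13 C5 94 54 D2 72 BA.
Little-endian stores the least-significant byte at the lowest address.
So at ascending addresses the bytes are BA 72 D2 54 94 C5 13 B9.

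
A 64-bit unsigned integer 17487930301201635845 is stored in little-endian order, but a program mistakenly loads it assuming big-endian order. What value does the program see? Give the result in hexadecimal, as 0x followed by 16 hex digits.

0x05DAE933F49BB1F2

17487930301201635845 in 64-bit hexadecimal is 0xF2B19BF433E9DA05.
Stored little-endian, the bytes at ascending addresses are 05 DA E9 33 F4 9B B1 F2.
Read back as big-endian, the last byte is least significant, giving 0x05DAE933F49BB1F2.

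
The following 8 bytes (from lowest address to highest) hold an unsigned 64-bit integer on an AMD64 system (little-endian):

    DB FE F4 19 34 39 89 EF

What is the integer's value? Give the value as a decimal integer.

17260389942810705627

Little-endian: lowest address holds the least-significant byte.
Reassemble most-significant byte first: EF 89 39 34 19 F4 FE DB → 0xEF89393419F4FEDB.
0xEF89393419F4FEDB = 17260389942810705627.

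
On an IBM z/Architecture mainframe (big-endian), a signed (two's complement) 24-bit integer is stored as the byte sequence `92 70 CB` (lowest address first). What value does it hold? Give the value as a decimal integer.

In big-endian order the high byte comes first in memory.
The bytes are already most-significant first: 0x9270CB.
Top bit is set, so as a signed 24-bit value this is 0x9270CB − 2^24 = -7180085.

-7180085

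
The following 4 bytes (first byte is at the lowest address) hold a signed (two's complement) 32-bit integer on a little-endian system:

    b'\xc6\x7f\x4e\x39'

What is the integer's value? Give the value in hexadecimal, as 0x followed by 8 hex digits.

Little-endian stores the least-significant byte at the lowest address.
Reassemble most-significant byte first: 39 4E 7F C6 → 0x394E7FC6.

0x394E7FC6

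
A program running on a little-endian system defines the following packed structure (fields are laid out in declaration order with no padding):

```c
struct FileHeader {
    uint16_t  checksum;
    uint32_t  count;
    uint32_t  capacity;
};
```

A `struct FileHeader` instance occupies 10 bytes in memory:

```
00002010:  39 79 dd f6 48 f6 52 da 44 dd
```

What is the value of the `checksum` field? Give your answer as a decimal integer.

`checksum` is the first field, at byte offset 0, occupying 2 bytes.
Bytes at offsets 0..1: 39 79.
In little-endian order the low byte comes first in memory.
Reassemble most-significant byte first: 79 39 → 0x7939.
0x7939 = 31033.

31033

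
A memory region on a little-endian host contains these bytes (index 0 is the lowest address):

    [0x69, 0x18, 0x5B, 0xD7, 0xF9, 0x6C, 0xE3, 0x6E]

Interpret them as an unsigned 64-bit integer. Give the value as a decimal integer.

Little-endian stores the least-significant byte at the lowest address.
Reassemble most-significant byte first: 6E E3 6C F9 D7 5B 18 69 → 0x6EE36CF9D75B1869.
0x6EE36CF9D75B1869 = 7990349984201119849.

7990349984201119849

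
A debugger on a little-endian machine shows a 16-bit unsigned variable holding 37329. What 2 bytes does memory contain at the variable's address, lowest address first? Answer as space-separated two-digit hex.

D1 91

37329 in hexadecimal, padded to 16 bits, is 0x91D1.
Split into bytes (most-significant first): 91 D1.
Little-endian: lowest address holds the least-significant byte.
So at ascending addresses the bytes are D1 91.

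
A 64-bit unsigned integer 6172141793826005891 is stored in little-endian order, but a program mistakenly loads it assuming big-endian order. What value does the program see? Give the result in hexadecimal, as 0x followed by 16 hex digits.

6172141793826005891 in 64-bit hexadecimal is 0x55A7DA4294576383.
Stored little-endian, the bytes at ascending addresses are 83 63 57 94 42 DA A7 55.
Read back as big-endian, the last byte is least significant, giving 0x8363579442DAA755.

0x8363579442DAA755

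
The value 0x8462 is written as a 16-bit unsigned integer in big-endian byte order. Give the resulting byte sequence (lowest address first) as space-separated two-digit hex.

84 62

Split into bytes (most-significant first): 84 62.
Big-endian: lowest address holds the most-significant byte.
So the memory order matches the most-significant-first order: 84 62.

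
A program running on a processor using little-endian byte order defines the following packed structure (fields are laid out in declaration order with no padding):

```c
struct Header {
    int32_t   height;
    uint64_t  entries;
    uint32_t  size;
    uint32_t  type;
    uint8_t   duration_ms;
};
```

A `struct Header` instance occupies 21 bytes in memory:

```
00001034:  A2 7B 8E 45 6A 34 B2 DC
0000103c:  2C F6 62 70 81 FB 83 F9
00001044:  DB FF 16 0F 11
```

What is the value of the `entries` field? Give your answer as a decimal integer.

8098305752507233386

`entries` follows `height` (4 bytes), so it starts at byte offset 4 and occupies 8 bytes.
Bytes at offsets 4..11: 6A 34 B2 DC 2C F6 62 70.
In little-endian order the low byte comes first in memory.
Reassemble most-significant byte first: 70 62 F6 2C DC B2 34 6A → 0x7062F62CDCB2346A.
0x7062F62CDCB2346A = 8098305752507233386.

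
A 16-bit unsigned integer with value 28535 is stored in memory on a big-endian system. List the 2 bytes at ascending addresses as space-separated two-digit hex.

6F 77

28535 in hexadecimal, padded to 16 bits, is 0x6F77.
Split into bytes (most-significant first): 6F 77.
Big-endian stores the most-significant byte at the lowest address.
So the memory order matches the most-significant-first order: 6F 77.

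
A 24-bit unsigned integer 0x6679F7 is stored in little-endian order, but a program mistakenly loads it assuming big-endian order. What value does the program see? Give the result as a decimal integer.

16218470

Stored little-endian, the bytes at ascending addresses are F7 79 66.
Read back as big-endian, the last byte is least significant, giving 0xF77966.
0xF77966 = 16218470.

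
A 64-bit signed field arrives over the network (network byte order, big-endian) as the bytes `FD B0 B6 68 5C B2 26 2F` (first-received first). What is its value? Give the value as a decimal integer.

Big-endian: lowest address holds the most-significant byte.
The bytes are already most-significant first: 0xFDB0B6685CB2262F.
Top bit is set, so as a signed 64-bit value this is 0xFDB0B6685CB2262F − 2^64 = -166432626864675281.

-166432626864675281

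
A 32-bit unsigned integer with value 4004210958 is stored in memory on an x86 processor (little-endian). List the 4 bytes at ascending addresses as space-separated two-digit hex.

0E 69 AB EE

4004210958 in hexadecimal, padded to 32 bits, is 0xEEAB690E.
Split into bytes (most-significant first): EE AB 69 0E.
Little-endian: lowest address holds the least-significant byte.
So at ascending addresses the bytes are 0E 69 AB EE.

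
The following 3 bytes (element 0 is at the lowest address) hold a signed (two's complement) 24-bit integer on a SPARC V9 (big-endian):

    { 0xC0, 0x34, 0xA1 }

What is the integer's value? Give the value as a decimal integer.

In big-endian order the high byte comes first in memory.
The bytes are already most-significant first: 0xC034A1.
Top bit is set, so as a signed 24-bit value this is 0xC034A1 − 2^24 = -4180831.

-4180831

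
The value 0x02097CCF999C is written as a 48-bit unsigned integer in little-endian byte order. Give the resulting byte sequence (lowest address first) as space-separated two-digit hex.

Split into bytes (most-significant first): 02 09 7C CF 99 9C.
Little-endian stores the least-significant byte at the lowest address.
So at ascending addresses the bytes are 9C 99 CF 7C 09 02.

9C 99 CF 7C 09 02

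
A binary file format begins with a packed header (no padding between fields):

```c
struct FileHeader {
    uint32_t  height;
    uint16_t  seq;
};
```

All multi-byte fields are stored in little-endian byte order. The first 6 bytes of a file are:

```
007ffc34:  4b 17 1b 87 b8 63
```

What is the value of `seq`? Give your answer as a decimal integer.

`seq` follows `height` (4 bytes), so it starts at byte offset 4 and occupies 2 bytes.
Bytes at offsets 4..5: B8 63.
Little-endian stores the least-significant byte at the lowest address.
Reassemble most-significant byte first: 63 B8 → 0x63B8.
0x63B8 = 25528.

25528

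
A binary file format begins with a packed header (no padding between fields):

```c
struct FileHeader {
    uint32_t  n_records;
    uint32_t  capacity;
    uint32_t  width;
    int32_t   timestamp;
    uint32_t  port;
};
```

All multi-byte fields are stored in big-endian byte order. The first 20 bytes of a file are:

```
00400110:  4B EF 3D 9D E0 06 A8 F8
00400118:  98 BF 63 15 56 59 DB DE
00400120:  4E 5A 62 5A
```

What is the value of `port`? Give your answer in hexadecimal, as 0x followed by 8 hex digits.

`port` follows `n_records` (4 B), `capacity` (4 B), `width` (4 B), `timestamp` (4 B), so it starts at offset 4 + 4 + 4 + 4 = 16 and occupies 4 bytes.
Bytes at offsets 16..19: 4E 5A 62 5A.
Big-endian: lowest address holds the most-significant byte.
The bytes are already most-significant first: 0x4E5A625A.

0x4E5A625A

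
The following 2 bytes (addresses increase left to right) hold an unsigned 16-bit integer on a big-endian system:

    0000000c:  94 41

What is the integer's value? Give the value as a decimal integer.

37953

Big-endian: lowest address holds the most-significant byte.
The bytes are already most-significant first: 0x9441.
0x9441 = 37953.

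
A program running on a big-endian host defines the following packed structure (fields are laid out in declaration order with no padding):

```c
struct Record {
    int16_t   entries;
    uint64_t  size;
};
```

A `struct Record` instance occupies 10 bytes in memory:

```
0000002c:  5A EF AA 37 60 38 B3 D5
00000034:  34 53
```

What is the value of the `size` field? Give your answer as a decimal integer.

`size` follows `entries` (2 bytes), so it starts at byte offset 2 and occupies 8 bytes.
Bytes at offsets 2..9: AA 37 60 38 B3 D5 34 53.
Big-endian stores the most-significant byte at the lowest address.
The bytes are already most-significant first: 0xAA376038B3D53453.
0xAA376038B3D53453 = 12265377906818364499.

12265377906818364499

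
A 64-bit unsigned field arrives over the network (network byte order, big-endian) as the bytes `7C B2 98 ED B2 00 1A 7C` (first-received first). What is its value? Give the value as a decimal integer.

Big-endian: lowest address holds the most-significant byte.
The bytes are already most-significant first: 0x7CB298EDB2001A7C.
0x7CB298EDB2001A7C = 8985412353218583164.

8985412353218583164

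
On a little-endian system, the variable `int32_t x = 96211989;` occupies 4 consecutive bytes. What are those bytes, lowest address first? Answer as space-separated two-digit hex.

96211989 in hexadecimal, padded to 32 bits, is 0x05BC1415.
Split into bytes (most-significant first): 05 BC 14 15.
In little-endian order the low byte comes first in memory.
So at ascending addresses the bytes are 15 14 BC 05.

15 14 BC 05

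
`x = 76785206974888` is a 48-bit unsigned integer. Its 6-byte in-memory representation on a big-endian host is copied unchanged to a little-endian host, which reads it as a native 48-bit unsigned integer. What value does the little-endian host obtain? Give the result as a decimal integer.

185104449328453

76785206974888 in 48-bit hexadecimal is 0x45D5F2FC59A8.
Stored big-endian, the bytes at ascending addresses are 45 D5 F2 FC 59 A8.
Read back as little-endian, the first byte is least significant, giving 0xA859FCF2D545.
0xA859FCF2D545 = 185104449328453.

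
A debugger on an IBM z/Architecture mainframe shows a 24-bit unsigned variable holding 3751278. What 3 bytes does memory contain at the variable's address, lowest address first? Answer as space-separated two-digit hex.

39 3D 6E

3751278 in hexadecimal, padded to 24 bits, is 0x393D6E.
Split into bytes (most-significant first): 39 3D 6E.
Big-endian stores the most-significant byte at the lowest address.
So the memory order matches the most-significant-first order: 39 3D 6E.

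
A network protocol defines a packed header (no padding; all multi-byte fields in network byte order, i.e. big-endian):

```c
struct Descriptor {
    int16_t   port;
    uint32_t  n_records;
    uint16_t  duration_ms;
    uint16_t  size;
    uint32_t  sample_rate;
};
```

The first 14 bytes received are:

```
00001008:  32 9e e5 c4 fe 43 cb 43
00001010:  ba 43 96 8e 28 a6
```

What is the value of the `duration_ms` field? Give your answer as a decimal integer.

`duration_ms` follows `port` (2 B), `n_records` (4 B), so it starts at offset 2 + 4 = 6 and occupies 2 bytes.
Bytes at offsets 6..7: CB 43.
Big-endian stores the most-significant byte at the lowest address.
The bytes are already most-significant first: 0xCB43.
0xCB43 = 52035.

52035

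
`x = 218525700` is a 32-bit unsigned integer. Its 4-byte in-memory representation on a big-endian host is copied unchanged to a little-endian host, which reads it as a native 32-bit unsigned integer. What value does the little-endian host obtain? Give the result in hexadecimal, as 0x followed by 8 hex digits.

218525700 in 32-bit hexadecimal is 0x0D067004.
Stored big-endian, the bytes at ascending addresses are 0D 06 70 04.
Read back as little-endian, the first byte is least significant, giving 0x0470060D.

0x0470060D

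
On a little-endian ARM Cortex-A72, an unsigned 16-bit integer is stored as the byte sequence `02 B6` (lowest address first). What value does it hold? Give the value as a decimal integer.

Little-endian stores the least-significant byte at the lowest address.
Reassemble most-significant byte first: B6 02 → 0xB602.
0xB602 = 46594.

46594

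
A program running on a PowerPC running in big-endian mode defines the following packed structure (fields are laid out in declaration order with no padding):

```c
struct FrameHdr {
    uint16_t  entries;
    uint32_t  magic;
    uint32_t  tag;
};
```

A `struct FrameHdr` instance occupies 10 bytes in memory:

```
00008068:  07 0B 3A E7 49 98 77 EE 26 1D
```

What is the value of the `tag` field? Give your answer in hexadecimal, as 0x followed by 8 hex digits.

0x77EE261D

`tag` follows `entries` (2 B), `magic` (4 B), so it starts at offset 2 + 4 = 6 and occupies 4 bytes.
Bytes at offsets 6..9: 77 EE 26 1D.
Big-endian: lowest address holds the most-significant byte.
The bytes are already most-significant first: 0x77EE261D.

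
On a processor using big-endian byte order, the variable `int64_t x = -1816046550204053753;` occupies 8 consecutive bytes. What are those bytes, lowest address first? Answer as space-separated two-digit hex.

Two's complement of -1816046550204053753 in 64 bits: 1816046550204053753 = 0x1933E4B7307C78F9; invert → 0xE6CC1B48CF838706; add 1 → 0xE6CC1B48CF838707.
Split into bytes (most-significant first): E6 CC 1B 48 CF 83 87 07.
In big-endian order the high byte comes first in memory.
So the memory order matches the most-significant-first order: E6 CC 1B 48 CF 83 87 07.

E6 CC 1B 48 CF 83 87 07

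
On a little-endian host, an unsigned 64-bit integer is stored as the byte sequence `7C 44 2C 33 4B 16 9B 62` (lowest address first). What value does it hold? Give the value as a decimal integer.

7105297349343986812

In little-endian order the low byte comes first in memory.
Reassemble most-significant byte first: 62 9B 16 4B 33 2C 44 7C → 0x629B164B332C447C.
0x629B164B332C447C = 7105297349343986812.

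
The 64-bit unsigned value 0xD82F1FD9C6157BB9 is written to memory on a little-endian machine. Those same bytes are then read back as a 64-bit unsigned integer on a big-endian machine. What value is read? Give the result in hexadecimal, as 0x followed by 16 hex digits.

Stored little-endian, the bytes at ascending addresses are B9 7B 15 C6 D9 1F 2F D8.
Read back as big-endian, the last byte is least significant, giving 0xB97B15C6D91F2FD8.

0xB97B15C6D91F2FD8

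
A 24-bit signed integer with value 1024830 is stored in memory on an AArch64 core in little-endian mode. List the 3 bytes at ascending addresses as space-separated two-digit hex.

1024830 in hexadecimal, padded to 24 bits, is 0x0FA33E.
Split into bytes (most-significant first): 0F A3 3E.
Little-endian: lowest address holds the least-significant byte.
So at ascending addresses the bytes are 3E A3 0F.

3E A3 0F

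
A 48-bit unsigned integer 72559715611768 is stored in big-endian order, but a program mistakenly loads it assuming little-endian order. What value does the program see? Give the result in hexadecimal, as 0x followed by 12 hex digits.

0x78F41220FE41

72559715611768 in 48-bit hexadecimal is 0x41FE2012F478.
Stored big-endian, the bytes at ascending addresses are 41 FE 20 12 F4 78.
Read back as little-endian, the first byte is least significant, giving 0x78F41220FE41.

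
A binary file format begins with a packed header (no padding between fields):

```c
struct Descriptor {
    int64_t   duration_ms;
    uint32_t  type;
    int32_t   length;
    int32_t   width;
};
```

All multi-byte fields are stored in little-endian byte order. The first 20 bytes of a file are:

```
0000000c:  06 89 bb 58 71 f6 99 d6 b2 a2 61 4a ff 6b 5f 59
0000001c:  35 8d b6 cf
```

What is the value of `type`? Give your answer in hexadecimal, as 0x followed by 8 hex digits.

0x4A61A2B2

`type` follows `duration_ms` (8 bytes), so it starts at byte offset 8 and occupies 4 bytes.
Bytes at offsets 8..11: B2 A2 61 4A.
Little-endian stores the least-significant byte at the lowest address.
Reassemble most-significant byte first: 4A 61 A2 B2 → 0x4A61A2B2.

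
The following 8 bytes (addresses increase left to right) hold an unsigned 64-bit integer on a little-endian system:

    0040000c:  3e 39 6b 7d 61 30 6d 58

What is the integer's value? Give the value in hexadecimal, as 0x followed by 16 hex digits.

In little-endian order the low byte comes first in memory.
Reassemble most-significant byte first: 58 6D 30 61 7D 6B 39 3E → 0x586D30617D6B393E.

0x586D30617D6B393E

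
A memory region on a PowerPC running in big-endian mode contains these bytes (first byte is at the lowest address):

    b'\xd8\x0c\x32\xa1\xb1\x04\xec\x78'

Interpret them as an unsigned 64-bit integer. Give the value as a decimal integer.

Big-endian stores the most-significant byte at the lowest address.
The bytes are already most-significant first: 0xD80C32A1B104EC78.
0xD80C32A1B104EC78 = 15567873681953975416.

15567873681953975416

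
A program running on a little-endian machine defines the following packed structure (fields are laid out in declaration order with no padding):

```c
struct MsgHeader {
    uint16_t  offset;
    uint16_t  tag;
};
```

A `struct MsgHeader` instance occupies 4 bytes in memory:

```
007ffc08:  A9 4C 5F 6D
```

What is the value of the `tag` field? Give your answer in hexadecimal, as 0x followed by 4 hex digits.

0x6D5F

`tag` follows `offset` (2 bytes), so it starts at byte offset 2 and occupies 2 bytes.
Bytes at offsets 2..3: 5F 6D.
In little-endian order the low byte comes first in memory.
Reassemble most-significant byte first: 6D 5F → 0x6D5F.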